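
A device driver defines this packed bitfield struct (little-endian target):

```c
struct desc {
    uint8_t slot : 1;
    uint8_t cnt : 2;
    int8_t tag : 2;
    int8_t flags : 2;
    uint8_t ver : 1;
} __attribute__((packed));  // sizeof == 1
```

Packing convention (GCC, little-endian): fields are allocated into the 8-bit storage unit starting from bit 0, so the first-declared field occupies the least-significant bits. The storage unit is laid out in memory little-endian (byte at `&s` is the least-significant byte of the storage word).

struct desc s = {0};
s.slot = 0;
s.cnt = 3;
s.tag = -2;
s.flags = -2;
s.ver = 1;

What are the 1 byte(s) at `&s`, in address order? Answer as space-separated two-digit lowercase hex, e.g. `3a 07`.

d6

slot (1b) val=0 bits=0x0 at bit 0: 0x00
cnt (2b) val=3 bits=0x3 at bit 1: 0x06
tag (2b) val=-2 bits=0x2 at bit 3: 0x16
flags (2b) val=-2 bits=0x2 at bit 5: 0x56
ver (1b) val=1 bits=0x1 at bit 7: 0xd6
word = 0xd6 → little-endian bytes:
  [0]=0xd6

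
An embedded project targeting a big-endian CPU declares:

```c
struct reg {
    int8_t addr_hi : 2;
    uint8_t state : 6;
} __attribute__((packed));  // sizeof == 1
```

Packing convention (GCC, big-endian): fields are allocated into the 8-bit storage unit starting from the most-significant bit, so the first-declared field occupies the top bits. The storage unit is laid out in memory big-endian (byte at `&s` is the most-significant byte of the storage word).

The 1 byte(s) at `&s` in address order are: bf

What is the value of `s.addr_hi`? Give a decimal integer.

-2

[0]=0xbf (big-endian) → word 0xbf
addr_hi [6+:2] = (word>>6) & 0x3 = 2  ←
state [0+:6] = (word>>0) & 0x3f = 63
addr_hi signed 2b, MSB=1: 2 - 4 = -2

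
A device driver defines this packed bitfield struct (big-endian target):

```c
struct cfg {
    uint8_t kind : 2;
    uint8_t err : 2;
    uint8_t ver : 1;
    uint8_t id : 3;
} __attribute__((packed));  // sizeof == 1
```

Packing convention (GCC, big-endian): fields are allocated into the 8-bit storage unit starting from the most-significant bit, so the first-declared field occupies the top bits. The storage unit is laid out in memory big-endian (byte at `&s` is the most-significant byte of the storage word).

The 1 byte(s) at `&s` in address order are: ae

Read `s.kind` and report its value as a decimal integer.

[0]=0xae (big-endian) → word 0xae
kind [6+:2] = (word>>6) & 0x3 = 2  ←
err [4+:2] = (word>>4) & 0x3 = 2
ver [3+:1] = (word>>3) & 0x1 = 1
id [0+:3] = (word>>0) & 0x7 = 6

2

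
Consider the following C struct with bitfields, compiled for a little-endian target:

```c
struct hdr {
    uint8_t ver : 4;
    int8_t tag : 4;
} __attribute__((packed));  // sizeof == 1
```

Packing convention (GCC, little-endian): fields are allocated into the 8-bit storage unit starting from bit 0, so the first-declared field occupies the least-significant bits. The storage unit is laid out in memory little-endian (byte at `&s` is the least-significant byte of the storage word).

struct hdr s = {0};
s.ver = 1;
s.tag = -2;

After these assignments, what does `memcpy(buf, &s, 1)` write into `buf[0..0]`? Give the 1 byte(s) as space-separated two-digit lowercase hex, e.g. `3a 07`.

e1

ver:4 = 1 → 0x1 << 0 → word 0x01
tag:4 = -2 → 0xe << 4 → word 0xe1
word = 0xe1 → little-endian bytes:
  [0]=0xe1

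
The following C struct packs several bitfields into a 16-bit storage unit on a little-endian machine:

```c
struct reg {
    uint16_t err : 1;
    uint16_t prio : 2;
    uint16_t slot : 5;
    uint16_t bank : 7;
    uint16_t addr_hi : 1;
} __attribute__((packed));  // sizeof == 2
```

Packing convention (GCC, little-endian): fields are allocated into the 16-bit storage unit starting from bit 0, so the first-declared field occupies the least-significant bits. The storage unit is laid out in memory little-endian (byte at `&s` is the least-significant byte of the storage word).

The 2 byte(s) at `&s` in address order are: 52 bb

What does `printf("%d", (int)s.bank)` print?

[0]=0x52 [1]=0xbb (little-endian) → word 0xbb52
err [0+:1] = (word>>0) & 0x1 = 0
prio [1+:2] = (word>>1) & 0x3 = 1
slot [3+:5] = (word>>3) & 0x1f = 10
bank [8+:7] = (word>>8) & 0x7f = 59  ←
addr_hi [15+:1] = (word>>15) & 0x1 = 1

59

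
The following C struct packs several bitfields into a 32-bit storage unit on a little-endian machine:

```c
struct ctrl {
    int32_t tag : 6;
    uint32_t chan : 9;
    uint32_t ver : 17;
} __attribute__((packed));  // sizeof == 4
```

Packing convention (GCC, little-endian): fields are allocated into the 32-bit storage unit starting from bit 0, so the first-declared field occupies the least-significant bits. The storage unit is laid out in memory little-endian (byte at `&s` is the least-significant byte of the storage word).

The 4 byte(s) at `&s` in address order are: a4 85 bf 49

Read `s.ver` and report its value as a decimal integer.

[0]=0xa4 [1]=0x85 [2]=0xbf [3]=0x49 (little-endian) → word 0x49bf85a4
tag [0+:6] = (word>>0) & 0x3f = 36
chan [6+:9] = (word>>6) & 0x1ff = 22
ver [15+:17] = (word>>15) & 0x1ffff = 37759  ←

37759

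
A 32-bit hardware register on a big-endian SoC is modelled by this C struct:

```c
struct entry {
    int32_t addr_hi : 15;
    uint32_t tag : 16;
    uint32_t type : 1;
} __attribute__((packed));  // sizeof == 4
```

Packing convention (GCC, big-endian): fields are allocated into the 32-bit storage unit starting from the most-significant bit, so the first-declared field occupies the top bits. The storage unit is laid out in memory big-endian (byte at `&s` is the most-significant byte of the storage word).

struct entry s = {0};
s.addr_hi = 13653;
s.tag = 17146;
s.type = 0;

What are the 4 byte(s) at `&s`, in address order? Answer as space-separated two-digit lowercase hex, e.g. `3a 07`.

6a aa 85 f4

addr_hi:15 = 13653 → 0x3555 << 17 → word 0x6aaa0000
tag:16 = 17146 → 0x42fa << 1 → word 0x6aaa85f4
type:1 = 0 → 0x0 << 0 → word 0x6aaa85f4
word = 0x6aaa85f4 → big-endian bytes:
  [0]=0x6a  [1]=0xaa  [2]=0x85  [3]=0xf4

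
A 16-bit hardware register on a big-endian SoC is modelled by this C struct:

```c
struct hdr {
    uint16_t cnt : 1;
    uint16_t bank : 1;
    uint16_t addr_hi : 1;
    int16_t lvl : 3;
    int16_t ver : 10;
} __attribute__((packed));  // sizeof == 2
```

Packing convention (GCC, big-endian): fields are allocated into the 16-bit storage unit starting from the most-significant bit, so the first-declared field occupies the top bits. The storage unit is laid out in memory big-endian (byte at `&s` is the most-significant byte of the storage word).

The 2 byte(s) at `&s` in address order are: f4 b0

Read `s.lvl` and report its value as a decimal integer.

-3

[0]=0xf4 [1]=0xb0 (big-endian) → word 0xf4b0
cnt:1 @ bit 15 → (0xf4b0>>15)&0x1 = 0x1
bank:1 @ bit 14 → (0xf4b0>>14)&0x1 = 0x1
addr_hi:1 @ bit 13 → (0xf4b0>>13)&0x1 = 0x1
lvl:3 @ bit 10 → (0xf4b0>>10)&0x7 = 0x5  ←
ver:10 @ bit 0 → (0xf4b0>>0)&0x3ff = 0xb0
lvl signed 3b, MSB=1: 5 - 8 = -3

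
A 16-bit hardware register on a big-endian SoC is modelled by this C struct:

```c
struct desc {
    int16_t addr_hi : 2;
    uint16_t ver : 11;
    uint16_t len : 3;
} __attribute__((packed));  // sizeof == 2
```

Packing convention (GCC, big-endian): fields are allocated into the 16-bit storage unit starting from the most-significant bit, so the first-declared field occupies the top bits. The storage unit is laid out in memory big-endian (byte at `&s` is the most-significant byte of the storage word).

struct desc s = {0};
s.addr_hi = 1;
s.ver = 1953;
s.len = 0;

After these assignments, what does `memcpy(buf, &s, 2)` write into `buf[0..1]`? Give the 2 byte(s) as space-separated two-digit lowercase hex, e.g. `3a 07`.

addr_hi (2b) val=1 bits=0x1 at bit 14: 0x4000
ver (11b) val=1953 bits=0x7a1 at bit 3: 0x7d08
len (3b) val=0 bits=0x0 at bit 0: 0x7d08
word = 0x7d08 → big-endian bytes:
  [0]=0x7d  [1]=0x08

7d 08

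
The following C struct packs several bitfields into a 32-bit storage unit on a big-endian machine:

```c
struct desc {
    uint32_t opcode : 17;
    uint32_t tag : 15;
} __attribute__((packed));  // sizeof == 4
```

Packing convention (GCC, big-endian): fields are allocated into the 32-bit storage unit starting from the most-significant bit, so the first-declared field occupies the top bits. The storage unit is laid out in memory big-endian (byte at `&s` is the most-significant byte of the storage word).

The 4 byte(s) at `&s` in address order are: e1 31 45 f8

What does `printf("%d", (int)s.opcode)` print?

115298

[0]=0xe1 [1]=0x31 [2]=0x45 [3]=0xf8 (big-endian) → word 0xe13145f8
opcode:17 @ bit 15 → (0xe13145f8>>15)&0x1ffff = 0x1c262  ←
tag:15 @ bit 0 → (0xe13145f8>>0)&0x7fff = 0x45f8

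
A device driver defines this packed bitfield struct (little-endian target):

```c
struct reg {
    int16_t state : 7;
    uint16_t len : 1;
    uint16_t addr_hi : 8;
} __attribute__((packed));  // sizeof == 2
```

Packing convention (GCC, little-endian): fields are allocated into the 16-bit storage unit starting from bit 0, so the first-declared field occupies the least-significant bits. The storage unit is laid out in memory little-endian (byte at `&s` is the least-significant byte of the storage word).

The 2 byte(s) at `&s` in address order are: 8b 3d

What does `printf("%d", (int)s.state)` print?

[0]=0x8b [1]=0x3d (little-endian) → word 0x3d8b
state [0+:7] = (word>>0) & 0x7f = 11  ←
len [7+:1] = (word>>7) & 0x1 = 1
addr_hi [8+:8] = (word>>8) & 0xff = 61
state signed 7b, MSB=0: value = 11

11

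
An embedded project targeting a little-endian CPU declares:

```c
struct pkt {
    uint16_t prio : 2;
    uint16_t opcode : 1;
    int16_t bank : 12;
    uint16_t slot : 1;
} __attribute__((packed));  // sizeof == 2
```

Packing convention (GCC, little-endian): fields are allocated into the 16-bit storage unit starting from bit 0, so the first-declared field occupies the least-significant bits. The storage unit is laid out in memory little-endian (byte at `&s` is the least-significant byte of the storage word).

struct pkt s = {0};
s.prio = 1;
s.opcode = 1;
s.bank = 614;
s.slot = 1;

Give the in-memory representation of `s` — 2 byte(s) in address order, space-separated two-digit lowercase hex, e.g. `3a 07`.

[0+:2] prio=1 & 0x3 = 0x1; word=0x0001
[2+:1] opcode=1 & 0x1 = 0x1; word=0x0005
[3+:12] bank=614 & 0xfff = 0x266; word=0x1335
[15+:1] slot=1 & 0x1 = 0x1; word=0x9335
word = 0x9335 → little-endian bytes:
  [0]=0x35  [1]=0x93

35 93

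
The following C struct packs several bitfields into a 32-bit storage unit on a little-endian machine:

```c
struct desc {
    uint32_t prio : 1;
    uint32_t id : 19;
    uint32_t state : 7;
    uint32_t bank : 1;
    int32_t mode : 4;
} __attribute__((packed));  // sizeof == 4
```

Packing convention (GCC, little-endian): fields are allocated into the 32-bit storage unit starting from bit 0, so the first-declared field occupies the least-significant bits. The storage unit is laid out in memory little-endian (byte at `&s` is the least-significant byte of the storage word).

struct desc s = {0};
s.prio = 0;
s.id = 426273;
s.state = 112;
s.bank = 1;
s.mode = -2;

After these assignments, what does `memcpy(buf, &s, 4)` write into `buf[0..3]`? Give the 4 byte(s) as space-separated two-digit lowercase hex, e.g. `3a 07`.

prio:1 = 0 → 0x0 << 0 → word 0x00000000
id:19 = 426273 → 0x68121 << 1 → word 0x000d0242
state:7 = 112 → 0x70 << 20 → word 0x070d0242
bank:1 = 1 → 0x1 << 27 → word 0x0f0d0242
mode:4 = -2 → 0xe << 28 → word 0xef0d0242
word = 0xef0d0242 → little-endian bytes:
  [0]=0x42  [1]=0x02  [2]=0x0d  [3]=0xef

42 02 0d ef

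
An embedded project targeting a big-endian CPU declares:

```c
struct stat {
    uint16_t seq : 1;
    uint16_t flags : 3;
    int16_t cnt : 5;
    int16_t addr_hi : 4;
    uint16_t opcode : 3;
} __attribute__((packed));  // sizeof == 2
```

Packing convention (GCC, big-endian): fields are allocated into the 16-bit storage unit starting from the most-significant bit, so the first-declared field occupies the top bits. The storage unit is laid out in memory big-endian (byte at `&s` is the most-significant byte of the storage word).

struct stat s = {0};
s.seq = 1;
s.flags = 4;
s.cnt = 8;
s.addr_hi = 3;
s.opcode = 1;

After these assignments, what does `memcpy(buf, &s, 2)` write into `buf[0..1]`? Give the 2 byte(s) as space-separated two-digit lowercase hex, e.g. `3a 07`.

seq:1 = 1 → 0x1 << 15 → word 0x8000
flags:3 = 4 → 0x4 << 12 → word 0xc000
cnt:5 = 8 → 0x8 << 7 → word 0xc400
addr_hi:4 = 3 → 0x3 << 3 → word 0xc418
opcode:3 = 1 → 0x1 << 0 → word 0xc419
word = 0xc419 → big-endian bytes:
  [0]=0xc4  [1]=0x19

c4 19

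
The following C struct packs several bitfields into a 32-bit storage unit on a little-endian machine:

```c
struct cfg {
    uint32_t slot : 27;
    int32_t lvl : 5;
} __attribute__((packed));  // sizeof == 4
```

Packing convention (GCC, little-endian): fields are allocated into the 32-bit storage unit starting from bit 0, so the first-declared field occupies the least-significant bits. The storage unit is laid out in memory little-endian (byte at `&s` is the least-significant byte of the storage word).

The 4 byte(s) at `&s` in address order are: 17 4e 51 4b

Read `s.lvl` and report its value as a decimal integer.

[0]=0x17 [1]=0x4e [2]=0x51 [3]=0x4b (little-endian) → word 0x4b514e17
slot:27 @ bit 0 → (0x4b514e17>>0)&0x7ffffff = 0x3514e17
lvl:5 @ bit 27 → (0x4b514e17>>27)&0x1f = 0x9  ←
lvl signed 5b, MSB=0: value = 9

9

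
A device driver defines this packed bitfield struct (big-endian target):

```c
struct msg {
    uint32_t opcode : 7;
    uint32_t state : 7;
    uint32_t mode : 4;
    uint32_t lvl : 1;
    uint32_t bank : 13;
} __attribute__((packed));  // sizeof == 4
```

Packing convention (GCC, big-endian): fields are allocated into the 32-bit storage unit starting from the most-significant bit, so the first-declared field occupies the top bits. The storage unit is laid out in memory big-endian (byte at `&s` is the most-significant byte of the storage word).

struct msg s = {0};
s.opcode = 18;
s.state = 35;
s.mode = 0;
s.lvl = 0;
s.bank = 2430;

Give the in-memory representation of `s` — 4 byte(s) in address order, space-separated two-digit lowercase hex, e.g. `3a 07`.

24 8c 09 7e

opcode (7b) val=18 bits=0x12 at bit 25: 0x24000000
state (7b) val=35 bits=0x23 at bit 18: 0x248c0000
mode (4b) val=0 bits=0x0 at bit 14: 0x248c0000
lvl (1b) val=0 bits=0x0 at bit 13: 0x248c0000
bank (13b) val=2430 bits=0x97e at bit 0: 0x248c097e
word = 0x248c097e → big-endian bytes:
  [0]=0x24  [1]=0x8c  [2]=0x09  [3]=0x7e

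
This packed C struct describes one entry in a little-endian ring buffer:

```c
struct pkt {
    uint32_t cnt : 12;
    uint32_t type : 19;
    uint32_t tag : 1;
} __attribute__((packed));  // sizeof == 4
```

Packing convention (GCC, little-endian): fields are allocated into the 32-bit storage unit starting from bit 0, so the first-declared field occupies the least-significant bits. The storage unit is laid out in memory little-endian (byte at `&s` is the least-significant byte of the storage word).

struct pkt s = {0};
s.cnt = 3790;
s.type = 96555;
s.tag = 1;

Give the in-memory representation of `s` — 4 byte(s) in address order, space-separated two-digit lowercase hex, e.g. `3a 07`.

ce be 92 97

[0+:12] cnt=3790 & 0xfff = 0xece; word=0x00000ece
[12+:19] type=96555 & 0x7ffff = 0x1792b; word=0x1792bece
[31+:1] tag=1 & 0x1 = 0x1; word=0x9792bece
word = 0x9792bece → little-endian bytes:
  [0]=0xce  [1]=0xbe  [2]=0x92  [3]=0x97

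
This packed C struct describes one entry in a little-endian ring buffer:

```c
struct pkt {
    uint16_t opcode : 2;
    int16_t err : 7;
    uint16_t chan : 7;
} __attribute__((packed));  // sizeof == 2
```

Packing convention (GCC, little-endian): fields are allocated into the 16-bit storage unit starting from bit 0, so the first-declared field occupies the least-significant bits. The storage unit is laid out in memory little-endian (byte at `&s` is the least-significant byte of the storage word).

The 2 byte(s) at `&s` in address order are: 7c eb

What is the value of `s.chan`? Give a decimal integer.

117

[0]=0x7c [1]=0xeb (little-endian) → word 0xeb7c
opcode:2 @ bit 0 → (0xeb7c>>0)&0x3 = 0x0
err:7 @ bit 2 → (0xeb7c>>2)&0x7f = 0x5f
chan:7 @ bit 9 → (0xeb7c>>9)&0x7f = 0x75  ←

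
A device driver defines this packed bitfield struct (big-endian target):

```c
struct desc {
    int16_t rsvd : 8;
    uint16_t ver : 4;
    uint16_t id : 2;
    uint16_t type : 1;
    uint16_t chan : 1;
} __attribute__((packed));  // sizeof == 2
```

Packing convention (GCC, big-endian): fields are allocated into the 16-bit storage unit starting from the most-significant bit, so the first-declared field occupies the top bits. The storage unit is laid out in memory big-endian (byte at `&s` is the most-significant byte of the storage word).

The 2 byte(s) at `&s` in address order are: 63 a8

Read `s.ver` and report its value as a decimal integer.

10

[0]=0x63 [1]=0xa8 (big-endian) → word 0x63a8
rsvd:8 @ bit 8 → (0x63a8>>8)&0xff = 0x63
ver:4 @ bit 4 → (0x63a8>>4)&0xf = 0xa  ←
id:2 @ bit 2 → (0x63a8>>2)&0x3 = 0x2
type:1 @ bit 1 → (0x63a8>>1)&0x1 = 0x0
chan:1 @ bit 0 → (0x63a8>>0)&0x1 = 0x0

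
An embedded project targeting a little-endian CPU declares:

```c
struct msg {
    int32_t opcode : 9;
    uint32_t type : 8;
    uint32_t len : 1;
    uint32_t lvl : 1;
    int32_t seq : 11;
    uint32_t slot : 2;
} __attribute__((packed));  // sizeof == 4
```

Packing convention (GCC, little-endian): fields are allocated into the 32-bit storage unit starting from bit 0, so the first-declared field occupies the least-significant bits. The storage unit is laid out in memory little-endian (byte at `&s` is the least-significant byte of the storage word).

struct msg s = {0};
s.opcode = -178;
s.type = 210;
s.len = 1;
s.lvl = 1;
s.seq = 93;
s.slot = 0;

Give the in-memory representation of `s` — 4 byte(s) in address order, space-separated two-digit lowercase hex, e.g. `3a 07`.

opcode (9b) val=-178 bits=0x14e at bit 0: 0x0000014e
type (8b) val=210 bits=0xd2 at bit 9: 0x0001a54e
len (1b) val=1 bits=0x1 at bit 17: 0x0003a54e
lvl (1b) val=1 bits=0x1 at bit 18: 0x0007a54e
seq (11b) val=93 bits=0x5d at bit 19: 0x02efa54e
slot (2b) val=0 bits=0x0 at bit 30: 0x02efa54e
word = 0x02efa54e → little-endian bytes:
  [0]=0x4e  [1]=0xa5  [2]=0xef  [3]=0x02

4e a5 ef 02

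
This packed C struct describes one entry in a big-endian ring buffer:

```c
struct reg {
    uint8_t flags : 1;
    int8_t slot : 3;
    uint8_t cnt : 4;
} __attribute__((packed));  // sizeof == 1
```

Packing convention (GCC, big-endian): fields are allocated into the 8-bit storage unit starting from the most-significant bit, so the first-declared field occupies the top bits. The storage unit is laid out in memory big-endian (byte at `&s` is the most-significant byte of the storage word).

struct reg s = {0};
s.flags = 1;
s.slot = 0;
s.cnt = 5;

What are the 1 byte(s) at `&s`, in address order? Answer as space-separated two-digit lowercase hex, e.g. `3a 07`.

85

flags (1b) val=1 bits=0x1 at bit 7: 0x80
slot (3b) val=0 bits=0x0 at bit 4: 0x80
cnt (4b) val=5 bits=0x5 at bit 0: 0x85
word = 0x85 → big-endian bytes:
  [0]=0x85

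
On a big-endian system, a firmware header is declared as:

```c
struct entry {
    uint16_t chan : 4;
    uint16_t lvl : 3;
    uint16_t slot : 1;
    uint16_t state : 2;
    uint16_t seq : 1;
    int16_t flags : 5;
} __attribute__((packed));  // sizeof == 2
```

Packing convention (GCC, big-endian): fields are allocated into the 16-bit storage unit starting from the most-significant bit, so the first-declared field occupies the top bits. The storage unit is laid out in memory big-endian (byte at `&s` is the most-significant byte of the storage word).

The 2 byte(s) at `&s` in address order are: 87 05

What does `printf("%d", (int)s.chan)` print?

8

[0]=0x87 [1]=0x05 (big-endian) → word 0x8705
chan:4 @ bit 12 → (0x8705>>12)&0xf = 0x8  ←
lvl:3 @ bit 9 → (0x8705>>9)&0x7 = 0x3
slot:1 @ bit 8 → (0x8705>>8)&0x1 = 0x1
state:2 @ bit 6 → (0x8705>>6)&0x3 = 0x0
seq:1 @ bit 5 → (0x8705>>5)&0x1 = 0x0
flags:5 @ bit 0 → (0x8705>>0)&0x1f = 0x5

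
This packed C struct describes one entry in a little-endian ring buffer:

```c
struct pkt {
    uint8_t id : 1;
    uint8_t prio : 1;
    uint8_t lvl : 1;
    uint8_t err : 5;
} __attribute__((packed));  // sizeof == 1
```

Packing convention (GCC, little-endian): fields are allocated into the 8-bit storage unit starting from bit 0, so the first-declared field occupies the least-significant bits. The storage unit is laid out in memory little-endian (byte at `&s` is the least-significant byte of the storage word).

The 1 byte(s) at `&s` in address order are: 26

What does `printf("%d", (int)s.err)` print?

4

[0]=0x26 (little-endian) → word 0x26
id [0+:1] = (word>>0) & 0x1 = 0
prio [1+:1] = (word>>1) & 0x1 = 1
lvl [2+:1] = (word>>2) & 0x1 = 1
err [3+:5] = (word>>3) & 0x1f = 4  ←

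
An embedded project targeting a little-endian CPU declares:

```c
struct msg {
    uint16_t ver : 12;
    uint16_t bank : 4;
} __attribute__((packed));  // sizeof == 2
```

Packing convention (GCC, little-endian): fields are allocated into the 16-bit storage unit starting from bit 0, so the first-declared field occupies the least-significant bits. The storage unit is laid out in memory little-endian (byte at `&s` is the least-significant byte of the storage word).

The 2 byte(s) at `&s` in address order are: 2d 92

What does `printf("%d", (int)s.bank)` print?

[0]=0x2d [1]=0x92 (little-endian) → word 0x922d
ver:12 @ bit 0 → (0x922d>>0)&0xfff = 0x22d
bank:4 @ bit 12 → (0x922d>>12)&0xf = 0x9  ←

9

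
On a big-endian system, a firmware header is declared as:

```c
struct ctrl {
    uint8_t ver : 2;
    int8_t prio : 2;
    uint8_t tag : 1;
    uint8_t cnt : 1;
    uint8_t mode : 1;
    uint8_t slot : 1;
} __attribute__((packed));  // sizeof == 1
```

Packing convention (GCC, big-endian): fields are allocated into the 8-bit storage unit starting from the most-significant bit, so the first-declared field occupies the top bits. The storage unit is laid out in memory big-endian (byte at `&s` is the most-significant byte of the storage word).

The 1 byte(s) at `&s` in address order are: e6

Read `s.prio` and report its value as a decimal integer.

-2

[0]=0xe6 (big-endian) → word 0xe6
ver [6+:2] = (word>>6) & 0x3 = 3
prio [4+:2] = (word>>4) & 0x3 = 2  ←
tag [3+:1] = (word>>3) & 0x1 = 0
cnt [2+:1] = (word>>2) & 0x1 = 1
mode [1+:1] = (word>>1) & 0x1 = 1
slot [0+:1] = (word>>0) & 0x1 = 0
prio signed 2b, MSB=1: 2 - 4 = -2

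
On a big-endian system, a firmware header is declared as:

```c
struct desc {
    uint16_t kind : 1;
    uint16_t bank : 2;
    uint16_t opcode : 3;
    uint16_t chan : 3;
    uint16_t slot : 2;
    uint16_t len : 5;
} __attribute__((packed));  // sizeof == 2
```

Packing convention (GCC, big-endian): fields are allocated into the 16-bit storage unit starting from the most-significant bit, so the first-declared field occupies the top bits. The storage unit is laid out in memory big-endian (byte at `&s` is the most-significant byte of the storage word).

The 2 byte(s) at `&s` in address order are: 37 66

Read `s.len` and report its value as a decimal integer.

[0]=0x37 [1]=0x66 (big-endian) → word 0x3766
kind:1 @ bit 15 → (0x3766>>15)&0x1 = 0x0
bank:2 @ bit 13 → (0x3766>>13)&0x3 = 0x1
opcode:3 @ bit 10 → (0x3766>>10)&0x7 = 0x5
chan:3 @ bit 7 → (0x3766>>7)&0x7 = 0x6
slot:2 @ bit 5 → (0x3766>>5)&0x3 = 0x3
len:5 @ bit 0 → (0x3766>>0)&0x1f = 0x6  ←

6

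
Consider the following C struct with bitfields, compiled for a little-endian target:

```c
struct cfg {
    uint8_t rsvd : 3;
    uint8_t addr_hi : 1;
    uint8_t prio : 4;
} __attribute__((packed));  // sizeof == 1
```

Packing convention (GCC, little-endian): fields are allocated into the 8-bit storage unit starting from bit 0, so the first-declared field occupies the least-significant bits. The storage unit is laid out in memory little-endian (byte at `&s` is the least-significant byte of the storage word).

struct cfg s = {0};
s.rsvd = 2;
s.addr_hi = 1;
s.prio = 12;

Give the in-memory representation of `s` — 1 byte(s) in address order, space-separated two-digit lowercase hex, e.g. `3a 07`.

[0+:3] rsvd=2 & 0x7 = 0x2; word=0x02
[3+:1] addr_hi=1 & 0x1 = 0x1; word=0x0a
[4+:4] prio=12 & 0xf = 0xc; word=0xca
word = 0xca → little-endian bytes:
  [0]=0xca

ca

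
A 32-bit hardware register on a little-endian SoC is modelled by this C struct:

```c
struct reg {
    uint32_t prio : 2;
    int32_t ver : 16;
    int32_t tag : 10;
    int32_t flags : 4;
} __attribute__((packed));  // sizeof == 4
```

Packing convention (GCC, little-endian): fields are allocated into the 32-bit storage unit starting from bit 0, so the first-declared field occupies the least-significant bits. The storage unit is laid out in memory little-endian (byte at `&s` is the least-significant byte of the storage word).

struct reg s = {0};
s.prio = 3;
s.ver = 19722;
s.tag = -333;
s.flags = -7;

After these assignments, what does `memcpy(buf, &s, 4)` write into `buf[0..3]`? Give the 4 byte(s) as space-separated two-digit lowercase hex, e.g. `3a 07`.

2b 34 cd 9a

prio:2 = 3 → 0x3 << 0 → word 0x00000003
ver:16 = 19722 → 0x4d0a << 2 → word 0x0001342b
tag:10 = -333 → 0x2b3 << 18 → word 0x0acd342b
flags:4 = -7 → 0x9 << 28 → word 0x9acd342b
word = 0x9acd342b → little-endian bytes:
  [0]=0x2b  [1]=0x34  [2]=0xcd  [3]=0x9a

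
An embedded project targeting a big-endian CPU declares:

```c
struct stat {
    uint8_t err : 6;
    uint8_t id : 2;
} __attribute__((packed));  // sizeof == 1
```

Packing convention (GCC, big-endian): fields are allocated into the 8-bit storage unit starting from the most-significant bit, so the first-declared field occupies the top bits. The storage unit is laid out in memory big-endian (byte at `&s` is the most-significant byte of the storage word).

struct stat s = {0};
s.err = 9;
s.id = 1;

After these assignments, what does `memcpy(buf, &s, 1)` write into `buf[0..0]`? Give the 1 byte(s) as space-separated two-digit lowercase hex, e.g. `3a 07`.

err:6 = 9 → 0x9 << 2 → word 0x24
id:2 = 1 → 0x1 << 0 → word 0x25
word = 0x25 → big-endian bytes:
  [0]=0x25

25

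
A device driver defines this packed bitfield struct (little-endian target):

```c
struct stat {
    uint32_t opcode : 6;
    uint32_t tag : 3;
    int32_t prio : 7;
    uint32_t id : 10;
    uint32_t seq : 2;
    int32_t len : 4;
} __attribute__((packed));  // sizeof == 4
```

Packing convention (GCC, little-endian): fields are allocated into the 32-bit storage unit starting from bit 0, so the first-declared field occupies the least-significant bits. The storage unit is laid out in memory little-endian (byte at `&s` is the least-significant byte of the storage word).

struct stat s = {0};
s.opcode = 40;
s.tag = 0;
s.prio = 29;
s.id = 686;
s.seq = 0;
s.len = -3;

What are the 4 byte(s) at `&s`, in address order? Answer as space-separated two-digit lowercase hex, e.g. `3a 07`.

[0+:6] opcode=40 & 0x3f = 0x28; word=0x00000028
[6+:3] tag=0 & 0x7 = 0x0; word=0x00000028
[9+:7] prio=29 & 0x7f = 0x1d; word=0x00003a28
[16+:10] id=686 & 0x3ff = 0x2ae; word=0x02ae3a28
[26+:2] seq=0 & 0x3 = 0x0; word=0x02ae3a28
[28+:4] len=-3 & 0xf = 0xd; word=0xd2ae3a28
word = 0xd2ae3a28 → little-endian bytes:
  [0]=0x28  [1]=0x3a  [2]=0xae  [3]=0xd2

28 3a ae d2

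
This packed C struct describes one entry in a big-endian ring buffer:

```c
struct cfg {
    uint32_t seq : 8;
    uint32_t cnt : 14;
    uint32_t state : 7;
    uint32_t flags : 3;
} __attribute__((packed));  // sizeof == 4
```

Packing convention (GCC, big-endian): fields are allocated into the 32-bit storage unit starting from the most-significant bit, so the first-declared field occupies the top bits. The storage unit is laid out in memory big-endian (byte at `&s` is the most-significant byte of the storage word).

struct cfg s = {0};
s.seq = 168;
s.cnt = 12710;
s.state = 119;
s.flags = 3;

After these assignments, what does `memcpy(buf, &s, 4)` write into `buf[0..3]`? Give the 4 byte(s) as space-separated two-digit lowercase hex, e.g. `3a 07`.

[24+:8] seq=168 & 0xff = 0xa8; word=0xa8000000
[10+:14] cnt=12710 & 0x3fff = 0x31a6; word=0xa8c69800
[3+:7] state=119 & 0x7f = 0x77; word=0xa8c69bb8
[0+:3] flags=3 & 0x7 = 0x3; word=0xa8c69bbb
word = 0xa8c69bbb → big-endian bytes:
  [0]=0xa8  [1]=0xc6  [2]=0x9b  [3]=0xbb

a8 c6 9b bb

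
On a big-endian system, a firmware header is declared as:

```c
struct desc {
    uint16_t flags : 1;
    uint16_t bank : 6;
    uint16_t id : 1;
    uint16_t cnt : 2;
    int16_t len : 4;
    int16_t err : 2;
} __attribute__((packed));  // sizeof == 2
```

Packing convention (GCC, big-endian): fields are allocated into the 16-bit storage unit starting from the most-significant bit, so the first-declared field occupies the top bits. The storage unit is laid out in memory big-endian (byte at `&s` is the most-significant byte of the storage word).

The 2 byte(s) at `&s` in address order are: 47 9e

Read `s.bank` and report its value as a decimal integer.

35

[0]=0x47 [1]=0x9e (big-endian) → word 0x479e
flags:1 @ bit 15 → (0x479e>>15)&0x1 = 0x0
bank:6 @ bit 9 → (0x479e>>9)&0x3f = 0x23  ←
id:1 @ bit 8 → (0x479e>>8)&0x1 = 0x1
cnt:2 @ bit 6 → (0x479e>>6)&0x3 = 0x2
len:4 @ bit 2 → (0x479e>>2)&0xf = 0x7
err:2 @ bit 0 → (0x479e>>0)&0x3 = 0x2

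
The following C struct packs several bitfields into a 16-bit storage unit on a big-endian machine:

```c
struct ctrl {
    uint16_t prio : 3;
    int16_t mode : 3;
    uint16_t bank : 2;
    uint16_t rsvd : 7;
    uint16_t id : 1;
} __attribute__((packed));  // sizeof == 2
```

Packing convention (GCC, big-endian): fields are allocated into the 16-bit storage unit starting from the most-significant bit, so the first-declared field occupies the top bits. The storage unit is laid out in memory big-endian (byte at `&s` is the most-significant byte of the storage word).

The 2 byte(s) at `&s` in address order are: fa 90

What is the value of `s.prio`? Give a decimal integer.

[0]=0xfa [1]=0x90 (big-endian) → word 0xfa90
prio [13+:3] = (word>>13) & 0x7 = 7  ←
mode [10+:3] = (word>>10) & 0x7 = 6
bank [8+:2] = (word>>8) & 0x3 = 2
rsvd [1+:7] = (word>>1) & 0x7f = 72
id [0+:1] = (word>>0) & 0x1 = 0

7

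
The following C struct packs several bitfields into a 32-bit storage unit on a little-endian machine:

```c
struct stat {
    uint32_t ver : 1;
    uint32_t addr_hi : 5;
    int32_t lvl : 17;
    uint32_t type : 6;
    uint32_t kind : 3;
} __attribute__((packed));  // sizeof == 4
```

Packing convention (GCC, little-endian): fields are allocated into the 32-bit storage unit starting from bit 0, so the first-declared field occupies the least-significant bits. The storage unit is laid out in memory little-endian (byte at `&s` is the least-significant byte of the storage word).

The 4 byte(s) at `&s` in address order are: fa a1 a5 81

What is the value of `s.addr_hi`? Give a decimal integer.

29

[0]=0xfa [1]=0xa1 [2]=0xa5 [3]=0x81 (little-endian) → word 0x81a5a1fa
ver [0+:1] = (word>>0) & 0x1 = 0
addr_hi [1+:5] = (word>>1) & 0x1f = 29  ←
lvl [6+:17] = (word>>6) & 0x1ffff = 38535
type [23+:6] = (word>>23) & 0x3f = 3
kind [29+:3] = (word>>29) & 0x7 = 4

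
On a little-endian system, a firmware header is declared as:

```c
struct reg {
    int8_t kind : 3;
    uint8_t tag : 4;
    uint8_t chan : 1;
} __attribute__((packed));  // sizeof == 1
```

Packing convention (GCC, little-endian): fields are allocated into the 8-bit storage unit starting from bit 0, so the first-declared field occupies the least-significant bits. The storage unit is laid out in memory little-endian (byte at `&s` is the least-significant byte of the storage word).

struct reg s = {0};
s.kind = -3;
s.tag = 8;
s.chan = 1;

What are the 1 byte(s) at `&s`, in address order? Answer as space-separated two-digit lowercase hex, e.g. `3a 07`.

c5

kind:3 = -3 → 0x5 << 0 → word 0x05
tag:4 = 8 → 0x8 << 3 → word 0x45
chan:1 = 1 → 0x1 << 7 → word 0xc5
word = 0xc5 → little-endian bytes:
  [0]=0xc5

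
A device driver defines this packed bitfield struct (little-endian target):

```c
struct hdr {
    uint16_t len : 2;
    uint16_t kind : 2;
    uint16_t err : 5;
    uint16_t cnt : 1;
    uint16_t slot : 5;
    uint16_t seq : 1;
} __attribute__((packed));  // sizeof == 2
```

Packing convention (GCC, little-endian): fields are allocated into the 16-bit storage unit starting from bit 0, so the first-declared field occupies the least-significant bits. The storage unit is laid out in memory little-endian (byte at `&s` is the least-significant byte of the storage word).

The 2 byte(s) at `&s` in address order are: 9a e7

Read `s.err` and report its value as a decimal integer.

25

[0]=0x9a [1]=0xe7 (little-endian) → word 0xe79a
len [0+:2] = (word>>0) & 0x3 = 2
kind [2+:2] = (word>>2) & 0x3 = 2
err [4+:5] = (word>>4) & 0x1f = 25  ←
cnt [9+:1] = (word>>9) & 0x1 = 1
slot [10+:5] = (word>>10) & 0x1f = 25
seq [15+:1] = (word>>15) & 0x1 = 1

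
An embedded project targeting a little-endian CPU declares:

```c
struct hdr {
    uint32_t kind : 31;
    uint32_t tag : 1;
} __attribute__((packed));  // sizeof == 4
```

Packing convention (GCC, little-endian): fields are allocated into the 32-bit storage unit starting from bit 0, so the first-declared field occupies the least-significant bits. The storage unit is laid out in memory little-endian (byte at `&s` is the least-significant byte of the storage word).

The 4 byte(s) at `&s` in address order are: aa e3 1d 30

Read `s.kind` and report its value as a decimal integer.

807265194

[0]=0xaa [1]=0xe3 [2]=0x1d [3]=0x30 (little-endian) → word 0x301de3aa
kind:31 @ bit 0 → (0x301de3aa>>0)&0x7fffffff = 0x301de3aa  ←
tag:1 @ bit 31 → (0x301de3aa>>31)&0x1 = 0x0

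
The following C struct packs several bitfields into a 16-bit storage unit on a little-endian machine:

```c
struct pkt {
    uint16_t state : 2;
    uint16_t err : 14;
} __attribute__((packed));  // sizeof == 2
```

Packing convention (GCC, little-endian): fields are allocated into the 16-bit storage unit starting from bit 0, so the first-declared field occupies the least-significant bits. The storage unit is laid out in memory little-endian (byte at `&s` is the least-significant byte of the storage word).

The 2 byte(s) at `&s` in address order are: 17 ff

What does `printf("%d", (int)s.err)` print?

16325

[0]=0x17 [1]=0xff (little-endian) → word 0xff17
state [0+:2] = (word>>0) & 0x3 = 3
err [2+:14] = (word>>2) & 0x3fff = 16325  ←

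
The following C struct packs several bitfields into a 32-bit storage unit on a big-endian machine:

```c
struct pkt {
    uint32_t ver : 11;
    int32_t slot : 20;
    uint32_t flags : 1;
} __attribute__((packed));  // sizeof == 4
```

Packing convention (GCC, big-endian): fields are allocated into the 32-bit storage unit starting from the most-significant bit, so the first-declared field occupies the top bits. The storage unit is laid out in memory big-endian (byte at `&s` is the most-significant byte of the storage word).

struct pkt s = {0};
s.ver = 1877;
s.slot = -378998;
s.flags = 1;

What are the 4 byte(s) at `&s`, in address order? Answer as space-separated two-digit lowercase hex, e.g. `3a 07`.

ea b4 6f 15

ver:11 = 1877 → 0x755 << 21 → word 0xeaa00000
slot:20 = -378998 → 0xa378a << 1 → word 0xeab46f14
flags:1 = 1 → 0x1 << 0 → word 0xeab46f15
word = 0xeab46f15 → big-endian bytes:
  [0]=0xea  [1]=0xb4  [2]=0x6f  [3]=0x15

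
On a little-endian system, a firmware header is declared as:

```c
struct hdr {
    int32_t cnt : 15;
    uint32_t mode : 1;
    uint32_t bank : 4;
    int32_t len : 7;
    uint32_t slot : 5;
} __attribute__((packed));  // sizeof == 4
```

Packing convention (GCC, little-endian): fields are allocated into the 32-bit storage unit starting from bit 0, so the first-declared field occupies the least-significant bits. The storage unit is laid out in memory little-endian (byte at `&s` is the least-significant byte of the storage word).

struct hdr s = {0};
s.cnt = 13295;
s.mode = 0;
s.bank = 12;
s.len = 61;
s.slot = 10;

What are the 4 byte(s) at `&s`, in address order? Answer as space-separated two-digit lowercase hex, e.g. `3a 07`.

ef 33 dc 53

cnt:15 = 13295 → 0x33ef << 0 → word 0x000033ef
mode:1 = 0 → 0x0 << 15 → word 0x000033ef
bank:4 = 12 → 0xc << 16 → word 0x000c33ef
len:7 = 61 → 0x3d << 20 → word 0x03dc33ef
slot:5 = 10 → 0xa << 27 → word 0x53dc33ef
word = 0x53dc33ef → little-endian bytes:
  [0]=0xef  [1]=0x33  [2]=0xdc  [3]=0x53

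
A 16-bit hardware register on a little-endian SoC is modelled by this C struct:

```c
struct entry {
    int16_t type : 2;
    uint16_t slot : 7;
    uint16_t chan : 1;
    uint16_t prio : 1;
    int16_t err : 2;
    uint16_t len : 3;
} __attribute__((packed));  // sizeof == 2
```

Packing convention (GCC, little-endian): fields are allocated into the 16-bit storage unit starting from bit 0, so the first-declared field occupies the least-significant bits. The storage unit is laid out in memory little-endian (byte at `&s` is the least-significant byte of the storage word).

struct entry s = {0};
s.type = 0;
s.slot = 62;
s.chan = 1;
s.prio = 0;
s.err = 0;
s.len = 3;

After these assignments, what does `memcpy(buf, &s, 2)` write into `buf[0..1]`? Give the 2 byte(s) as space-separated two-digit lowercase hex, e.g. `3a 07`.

f8 62

type (2b) val=0 bits=0x0 at bit 0: 0x0000
slot (7b) val=62 bits=0x3e at bit 2: 0x00f8
chan (1b) val=1 bits=0x1 at bit 9: 0x02f8
prio (1b) val=0 bits=0x0 at bit 10: 0x02f8
err (2b) val=0 bits=0x0 at bit 11: 0x02f8
len (3b) val=3 bits=0x3 at bit 13: 0x62f8
word = 0x62f8 → little-endian bytes:
  [0]=0xf8  [1]=0x62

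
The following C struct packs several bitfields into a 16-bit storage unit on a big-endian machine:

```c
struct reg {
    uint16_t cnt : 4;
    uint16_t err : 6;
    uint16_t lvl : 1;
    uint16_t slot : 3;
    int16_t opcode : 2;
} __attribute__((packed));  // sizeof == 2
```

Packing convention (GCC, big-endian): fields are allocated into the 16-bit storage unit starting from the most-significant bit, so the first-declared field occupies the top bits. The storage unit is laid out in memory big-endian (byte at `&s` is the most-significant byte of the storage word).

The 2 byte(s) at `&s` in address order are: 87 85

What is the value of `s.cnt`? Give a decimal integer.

[0]=0x87 [1]=0x85 (big-endian) → word 0x8785
cnt [12+:4] = (word>>12) & 0xf = 8  ←
err [6+:6] = (word>>6) & 0x3f = 30
lvl [5+:1] = (word>>5) & 0x1 = 0
slot [2+:3] = (word>>2) & 0x7 = 1
opcode [0+:2] = (word>>0) & 0x3 = 1

8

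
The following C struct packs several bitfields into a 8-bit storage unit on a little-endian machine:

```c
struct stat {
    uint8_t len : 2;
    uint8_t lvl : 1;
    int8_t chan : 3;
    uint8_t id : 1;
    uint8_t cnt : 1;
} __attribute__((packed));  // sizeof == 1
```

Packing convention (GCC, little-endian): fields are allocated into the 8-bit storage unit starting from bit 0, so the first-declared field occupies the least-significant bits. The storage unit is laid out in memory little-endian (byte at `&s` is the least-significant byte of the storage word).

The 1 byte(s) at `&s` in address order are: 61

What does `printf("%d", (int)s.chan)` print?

-4

[0]=0x61 (little-endian) → word 0x61
len [0+:2] = (word>>0) & 0x3 = 1
lvl [2+:1] = (word>>2) & 0x1 = 0
chan [3+:3] = (word>>3) & 0x7 = 4  ←
id [6+:1] = (word>>6) & 0x1 = 1
cnt [7+:1] = (word>>7) & 0x1 = 0
chan signed 3b, MSB=1: 4 - 8 = -4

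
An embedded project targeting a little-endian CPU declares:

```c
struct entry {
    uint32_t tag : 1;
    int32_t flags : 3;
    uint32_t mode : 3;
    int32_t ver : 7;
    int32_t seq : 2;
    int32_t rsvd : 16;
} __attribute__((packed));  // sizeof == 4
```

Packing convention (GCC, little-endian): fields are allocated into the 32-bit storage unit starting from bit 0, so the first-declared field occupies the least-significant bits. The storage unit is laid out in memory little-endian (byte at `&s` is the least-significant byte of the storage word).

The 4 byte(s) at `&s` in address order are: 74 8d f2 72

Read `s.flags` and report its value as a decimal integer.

2

[0]=0x74 [1]=0x8d [2]=0xf2 [3]=0x72 (little-endian) → word 0x72f28d74
tag:1 @ bit 0 → (0x72f28d74>>0)&0x1 = 0x0
flags:3 @ bit 1 → (0x72f28d74>>1)&0x7 = 0x2  ←
mode:3 @ bit 4 → (0x72f28d74>>4)&0x7 = 0x7
ver:7 @ bit 7 → (0x72f28d74>>7)&0x7f = 0x1a
seq:2 @ bit 14 → (0x72f28d74>>14)&0x3 = 0x2
rsvd:16 @ bit 16 → (0x72f28d74>>16)&0xffff = 0x72f2
flags signed 3b, MSB=0: value = 2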